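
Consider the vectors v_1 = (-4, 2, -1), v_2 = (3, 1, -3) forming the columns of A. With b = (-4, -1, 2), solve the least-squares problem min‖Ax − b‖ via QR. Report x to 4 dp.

v_1 = (-4, 2, -1); ‖v_1‖ = 4.5826, so q_1 = (-0.8729, 0.4364, -0.2182).
q_1·v_2 = (-0.8729)·3 + 0.4364·1 + (-0.2182)·(-3) = -1.5275.
u_2 = v_2 + 1.5275·q_1 = (1.6667, 1.6667, -3.3333).
‖u_2‖ = 4.0825, so q_2 = (0.4082, 0.4082, -0.8165).
Qᵀb = (2.6186, -3.6742).
Back-substitute: x_2 = -3.6742/4.0825 = -0.9000.
x_1 = (2.6186 + 1.5275·(-0.9000))/4.5826 = 0.2714.

x = (0.2714, -0.9000)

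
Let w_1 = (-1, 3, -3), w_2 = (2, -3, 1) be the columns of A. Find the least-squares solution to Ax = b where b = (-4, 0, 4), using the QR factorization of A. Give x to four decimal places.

x = (-2.4000, -2.6857)

w_1 = (-1, 3, -3); ‖w_1‖ = 4.3589, so q_1 = (-0.2294, 0.6882, -0.6882).
q_1·w_2 = (-0.2294)·2 + 0.6882·(-3) + (-0.6882)·1 = -3.2118.
u_2 = w_2 + 3.2118·q_1 = (1.2632, -0.7895, -1.2105).
‖u_2‖ = 1.9194, so q_2 = (0.6581, -0.4113, -0.6307).
Qᵀb = (-1.8353, -5.1550).
Back-substitute: x_2 = -5.1550/1.9194 = -2.6857.
x_1 = (-1.8353 + 3.2118·(-2.6857))/4.3589 = -2.4000.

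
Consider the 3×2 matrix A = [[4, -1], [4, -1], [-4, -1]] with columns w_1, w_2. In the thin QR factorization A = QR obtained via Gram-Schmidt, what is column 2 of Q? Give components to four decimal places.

q_1 = w_1/‖w_1‖ = (4, 4, -4)/6.9282 = (0.5774, 0.5774, -0.5774).
r_{12} = q_1·w_2 = -0.5774.
u_2 = w_2 + 0.5774·q_1 = (-0.6667, -0.6667, -1.3333).
‖u_2‖ = 1.6330, so q_2 = (-0.4082, -0.4082, -0.8165).

q_2 = (-0.4082, -0.4082, -0.8165)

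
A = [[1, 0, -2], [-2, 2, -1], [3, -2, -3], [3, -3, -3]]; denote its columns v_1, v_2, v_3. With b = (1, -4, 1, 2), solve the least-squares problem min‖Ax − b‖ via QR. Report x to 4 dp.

x = (1.7914, 0.3904, 0.8770)

v_1 = (1, -2, 3, 3); ‖v_1‖ = 4.7958, so e_1 = (0.2085, -0.4170, 0.6255, 0.6255).
e_1·v_2 = 0.2085·0 + (-0.4170)·2 + 0.6255·(-2) + 0.6255·(-3) = -3.9618.
u_2 = v_2 + 3.9618·e_1 = (0.8261, 0.3478, 0.4783, -0.5217).
‖u_2‖ = 1.1421, so e_2 = (0.7233, 0.3046, 0.4188, -0.4568).
e_1·v_3 = 0.2085·(-2) + (-0.4170)·(-1) + 0.6255·(-3) + 0.6255·(-3) = -3.7533; e_2·v_3 = 0.7233·(-2) + 0.3046·(-1) + 0.4188·(-3) + (-0.4568)·(-3) = -1.6370.
u_3 = v_3 + 3.7533·e_1 + 1.6370·e_2 = (-0.0333, -2.0667, 0.0333, -1.4000).
‖u_3‖ = 2.4967, so e_3 = (-0.0134, -0.8278, 0.0134, -0.5607).
Qᵀb = (3.7533, -0.9898, 2.1896).
Back-substitute: x_3 = 2.1896/2.4967 = 0.8770.
x_2 = (-0.9898 + 1.6370·0.8770)/1.1421 = 0.3904.
x_1 = (3.7533 + 3.9618·0.3904 + 3.7533·0.8770)/4.7958 = 1.7914.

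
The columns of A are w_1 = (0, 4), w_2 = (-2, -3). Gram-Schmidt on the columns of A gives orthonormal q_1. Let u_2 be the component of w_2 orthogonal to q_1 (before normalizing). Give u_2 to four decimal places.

w_1 = (0, 4); ‖w_1‖ = 4.0000, so q_1 = (0.0000, 1.0000).
q_1·w_2 = 0.0000·(-2) + 1.0000·(-3) = -3.0000.
u_2 = w_2 + 3.0000·q_1 = (-2.0000, 0.0000).

u_2 = (-2.0000, 0.0000)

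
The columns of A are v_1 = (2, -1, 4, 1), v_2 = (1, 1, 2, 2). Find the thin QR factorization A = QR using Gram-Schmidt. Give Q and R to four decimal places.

Q = [[0.4264, 0.0000], [-0.2132, 0.7071], [0.8528, 0.0000], [0.2132, 0.7071]], R = [[4.6904, 2.3452], [0.0000, 2.1213]]

v_1 = (2, -1, 4, 1); ‖v_1‖ = 4.6904, so e_1 = (0.4264, -0.2132, 0.8528, 0.2132).
e_1·v_2 = 0.4264·1 + (-0.2132)·1 + 0.8528·2 + 0.2132·2 = 2.3452.
u_2 = v_2 − 2.3452·e_1 = (0.0000, 1.5000, 0.0000, 1.5000).
‖u_2‖ = 2.1213, so e_2 = (0.0000, 0.7071, 0.0000, 0.7071).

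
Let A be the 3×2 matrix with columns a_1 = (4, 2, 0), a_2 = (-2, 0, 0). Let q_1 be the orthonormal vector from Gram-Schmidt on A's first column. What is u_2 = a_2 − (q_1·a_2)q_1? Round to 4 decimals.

a_1 = (4, 2, 0); ‖a_1‖ = 4.4721, so q_1 = (0.8944, 0.4472, 0.0000).
q_1·a_2 = 0.8944·(-2) + 0.4472·0 + 0.0000·0 = -1.7889.
u_2 = a_2 + 1.7889·q_1 = (-0.4000, 0.8000, 0.0000).

u_2 = (-0.4000, 0.8000, 0.0000)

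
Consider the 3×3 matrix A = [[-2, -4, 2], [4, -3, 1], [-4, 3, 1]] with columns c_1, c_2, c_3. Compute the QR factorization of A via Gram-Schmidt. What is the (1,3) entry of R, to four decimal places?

c_1 = (-2, 4, -4); ‖c_1‖ = 6.0000, so q_1 = (-0.3333, 0.6667, -0.6667).
r_{13} = q_1·c_3 = -0.6667.

r_{13} = -0.6667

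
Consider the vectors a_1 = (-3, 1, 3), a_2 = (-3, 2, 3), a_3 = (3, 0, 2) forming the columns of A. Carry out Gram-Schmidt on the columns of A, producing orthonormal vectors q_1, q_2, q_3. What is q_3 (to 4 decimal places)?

a_1 = (-3, 1, 3); ‖a_1‖ = 4.3589, so q_1 = (-0.6882, 0.2294, 0.6882).
q_1·a_2 = (-0.6882)·(-3) + 0.2294·2 + 0.6882·3 = 4.5883.
u_2 = a_2 − 4.5883·q_1 = (0.1579, 0.9474, -0.1579).
‖u_2‖ = 0.9733, so q_2 = (0.1622, 0.9733, -0.1622).
q_1·a_3 = (-0.6882)·3 + 0.2294·0 + 0.6882·2 = -0.6882; q_2·a_3 = 0.1622·3 + 0.9733·0 + (-0.1622)·2 = 0.1622.
u_3 = a_3 + 0.6882·q_1 − 0.1622·q_2 = (2.5000, 0.0000, 2.5000).
‖u_3‖ = 3.5355, so q_3 = (0.7071, 0.0000, 0.7071).

q_3 = (0.7071, 0.0000, 0.7071)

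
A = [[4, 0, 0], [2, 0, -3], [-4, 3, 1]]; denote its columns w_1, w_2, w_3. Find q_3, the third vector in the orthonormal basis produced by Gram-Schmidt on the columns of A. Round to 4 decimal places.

w_1 = (4, 2, -4); ‖w_1‖ = 6.0000, so q_1 = (0.6667, 0.3333, -0.6667).
q_1·w_2 = 0.6667·0 + 0.3333·0 + (-0.6667)·3 = -2.0000.
u_2 = w_2 + 2.0000·q_1 = (1.3333, 0.6667, 1.6667).
‖u_2‖ = 2.2361, so q_2 = (0.5963, 0.2981, 0.7454).
q_1·w_3 = 0.6667·0 + 0.3333·(-3) + (-0.6667)·1 = -1.6667; q_2·w_3 = 0.5963·0 + 0.2981·(-3) + 0.7454·1 = -0.1491.
u_3 = w_3 + 1.6667·q_1 + 0.1491·q_2 = (1.2000, -2.4000, 0.0000).
‖u_3‖ = 2.6833, so q_3 = (0.4472, -0.8944, 0.0000).

q_3 = (0.4472, -0.8944, 0.0000)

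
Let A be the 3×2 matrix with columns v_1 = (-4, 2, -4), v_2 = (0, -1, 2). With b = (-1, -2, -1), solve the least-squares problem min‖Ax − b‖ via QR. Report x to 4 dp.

x = (0.2500, 0.5000)

v_1 = (-4, 2, -4); ‖v_1‖ = 6.0000, so e_1 = (-0.6667, 0.3333, -0.6667).
e_1·v_2 = (-0.6667)·0 + 0.3333·(-1) + (-0.6667)·2 = -1.6667.
u_2 = v_2 + 1.6667·e_1 = (-1.1111, -0.4444, 0.8889).
‖u_2‖ = 1.4907, so e_2 = (-0.7454, -0.2981, 0.5963).
Qᵀb = (0.6667, 0.7454).
Back-substitute: x_2 = 0.7454/1.4907 = 0.5000.
x_1 = (0.6667 + 1.6667·0.5000)/6.0000 = 0.2500.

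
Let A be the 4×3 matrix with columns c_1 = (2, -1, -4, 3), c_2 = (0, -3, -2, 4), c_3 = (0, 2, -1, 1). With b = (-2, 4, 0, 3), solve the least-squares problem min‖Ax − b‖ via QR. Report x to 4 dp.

c_1 = (2, -1, -4, 3); ‖c_1‖ = 5.4772, so e_1 = (0.3651, -0.1826, -0.7303, 0.5477).
e_1·c_2 = 0.3651·0 + (-0.1826)·(-3) + (-0.7303)·(-2) + 0.5477·4 = 4.1992.
u_2 = c_2 − 4.1992·e_1 = (-1.5333, -2.2333, 1.0667, 1.7000).
‖u_2‖ = 3.3714, so e_2 = (-0.4548, -0.6624, 0.3164, 0.5042).
e_1·c_3 = 0.3651·0 + (-0.1826)·2 + (-0.7303)·(-1) + 0.5477·1 = 0.9129; e_2·c_3 = (-0.4548)·0 + (-0.6624)·2 + 0.3164·(-1) + 0.5042·1 = -1.1370.
u_3 = c_3 − 0.9129·e_1 + 1.1370·e_2 = (-0.8504, 1.4135, 0.0264, 1.0733).
‖u_3‖ = 1.9682, so e_3 = (-0.4321, 0.7182, 0.0134, 0.5453).
Qᵀb = (0.1826, -0.2274, 5.3728).
Back-substitute: x_3 = 5.3728/1.9682 = 2.7298.
x_2 = (-0.2274 + 1.1370·2.7298)/3.3714 = 0.8531.
x_1 = (0.1826 − 4.1992·0.8531 − 0.9129·2.7298)/5.4772 = -1.0757.

x = (-1.0757, 0.8531, 2.7298)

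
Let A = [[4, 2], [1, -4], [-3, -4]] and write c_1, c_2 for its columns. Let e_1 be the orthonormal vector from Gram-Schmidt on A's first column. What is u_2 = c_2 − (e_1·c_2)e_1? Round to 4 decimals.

e_1 = c_1/‖c_1‖ = (4, 1, -3)/5.0990 = (0.7845, 0.1961, -0.5883).
r_{12} = e_1·c_2 = 3.1379.
u_2 = c_2 − 3.1379·e_1 = (-0.4615, -4.6154, -2.1538).

u_2 = (-0.4615, -4.6154, -2.1538)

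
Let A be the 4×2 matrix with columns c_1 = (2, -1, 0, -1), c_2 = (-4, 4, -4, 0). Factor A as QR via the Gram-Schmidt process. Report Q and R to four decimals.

Q = [[0.8165, 0.0000], [-0.4082, 0.4082], [0.0000, -0.8165], [-0.4082, -0.4082]], R = [[2.4495, -4.8990], [0.0000, 4.8990]]

c_1 = (2, -1, 0, -1); ‖c_1‖ = 2.4495, so q_1 = (0.8165, -0.4082, 0.0000, -0.4082).
q_1·c_2 = 0.8165·(-4) + (-0.4082)·4 + 0.0000·(-4) + (-0.4082)·0 = -4.8990.
u_2 = c_2 + 4.8990·q_1 = (0.0000, 2.0000, -4.0000, -2.0000).
‖u_2‖ = 4.8990, so q_2 = (0.0000, 0.4082, -0.8165, -0.4082).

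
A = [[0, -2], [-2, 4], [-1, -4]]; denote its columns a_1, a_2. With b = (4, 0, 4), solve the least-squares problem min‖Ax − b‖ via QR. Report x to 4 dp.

x = (-1.4634, -0.8293)

a_1 = (0, -2, -1); ‖a_1‖ = 2.2361, so e_1 = (0.0000, -0.8944, -0.4472).
e_1·a_2 = 0.0000·(-2) + (-0.8944)·4 + (-0.4472)·(-4) = -1.7889.
u_2 = a_2 + 1.7889·e_1 = (-2.0000, 2.4000, -4.8000).
‖u_2‖ = 5.7271, so e_2 = (-0.3492, 0.4191, -0.8381).
Qᵀb = (-1.7889, -4.7493).
Back-substitute: x_2 = -4.7493/5.7271 = -0.8293.
x_1 = (-1.7889 + 1.7889·(-0.8293))/2.2361 = -1.4634.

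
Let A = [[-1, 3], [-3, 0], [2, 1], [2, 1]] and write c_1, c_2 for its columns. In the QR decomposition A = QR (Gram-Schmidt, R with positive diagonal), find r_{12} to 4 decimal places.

q_1 = c_1/‖c_1‖ = (-1, -3, 2, 2)/4.2426 = (-0.2357, -0.7071, 0.4714, 0.4714).
r_{12} = q_1·c_2 = 0.2357.

r_{12} = 0.2357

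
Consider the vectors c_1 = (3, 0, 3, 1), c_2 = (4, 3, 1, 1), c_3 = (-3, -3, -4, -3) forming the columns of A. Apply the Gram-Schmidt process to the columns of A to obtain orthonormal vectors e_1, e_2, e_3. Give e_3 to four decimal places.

e_3 = (0.5721, -0.4444, -0.3805, -0.5748)

c_1 = (3, 0, 3, 1); ‖c_1‖ = 4.3589, so e_1 = (0.6882, 0.0000, 0.6882, 0.2294).
e_1·c_2 = 0.6882·4 + 0.0000·3 + 0.6882·1 + 0.2294·1 = 3.6707.
u_2 = c_2 − 3.6707·e_1 = (1.4737, 3.0000, -1.5263, 0.1579).
‖u_2‖ = 3.6778, so e_2 = (0.4007, 0.8157, -0.4150, 0.0429).
e_1·c_3 = 0.6882·(-3) + 0.0000·(-3) + 0.6882·(-4) + 0.2294·(-3) = -5.5060; e_2·c_3 = 0.4007·(-3) + 0.8157·(-3) + (-0.4150)·(-4) + 0.0429·(-3) = -2.1180.
u_3 = c_3 + 5.5060·e_1 + 2.1180·e_2 = (1.6381, -1.2724, -1.0895, -1.6459).
‖u_3‖ = 2.8633, so e_3 = (0.5721, -0.4444, -0.3805, -0.5748).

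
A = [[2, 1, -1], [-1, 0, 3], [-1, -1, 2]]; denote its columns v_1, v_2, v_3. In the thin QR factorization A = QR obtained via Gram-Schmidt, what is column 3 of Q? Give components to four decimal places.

e_1 = v_1/‖v_1‖ = (2, -1, -1)/2.4495 = (0.8165, -0.4082, -0.4082).
r_{12} = e_1·v_2 = 1.2247.
u_2 = v_2 − 1.2247·e_1 = (0.0000, 0.5000, -0.5000).
‖u_2‖ = 0.7071, so e_2 = (0.0000, 0.7071, -0.7071).
r_{13} = e_1·v_3 = -2.8577; r_{23} = e_2·v_3 = 0.7071.
u_3 = v_3 + 2.8577·e_1 − 0.7071·e_2 = (1.3333, 1.3333, 1.3333).
‖u_3‖ = 2.3094, so e_3 = (0.5774, 0.5774, 0.5774).

e_3 = (0.5774, 0.5774, 0.5774)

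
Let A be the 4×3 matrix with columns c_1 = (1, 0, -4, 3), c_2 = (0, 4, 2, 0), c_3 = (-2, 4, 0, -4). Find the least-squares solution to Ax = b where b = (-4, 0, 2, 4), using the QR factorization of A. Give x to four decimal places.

c_1 = (1, 0, -4, 3); ‖c_1‖ = 5.0990, so e_1 = (0.1961, 0.0000, -0.7845, 0.5883).
e_1·c_2 = 0.1961·0 + 0.0000·4 + (-0.7845)·2 + 0.5883·0 = -1.5689.
u_2 = c_2 + 1.5689·e_1 = (0.3077, 4.0000, 0.7692, 0.9231).
‖u_2‖ = 4.1879, so e_2 = (0.0735, 0.9551, 0.1837, 0.2204).
e_1·c_3 = 0.1961·(-2) + 0.0000·4 + (-0.7845)·0 + 0.5883·(-4) = -2.7456; e_2·c_3 = 0.0735·(-2) + 0.9551·4 + 0.1837·0 + 0.2204·(-4) = 2.7919.
u_3 = c_3 + 2.7456·e_1 − 2.7919·e_2 = (-1.6667, 1.3333, -2.6667, -3.0000).
‖u_3‖ = 4.5461, so e_3 = (-0.3666, 0.2933, -0.5866, -0.6599).
Qᵀb = (0.0000, 0.9551, -2.3464).
Back-substitute: x_3 = -2.3464/4.5461 = -0.5161.
x_2 = (0.9551 − 2.7919·(-0.5161))/4.1879 = 0.5722.
x_1 = (0.0000 + 1.5689·0.5722 + 2.7456·(-0.5161))/5.0990 = -0.1019.

x = (-0.1019, 0.5722, -0.5161)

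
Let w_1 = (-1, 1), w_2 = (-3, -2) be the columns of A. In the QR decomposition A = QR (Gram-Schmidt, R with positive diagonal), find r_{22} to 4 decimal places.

r_{22} = 3.5355

q_1 = w_1/‖w_1‖ = (-1, 1)/1.4142 = (-0.7071, 0.7071).
r_{12} = q_1·w_2 = 0.7071.
u_2 = w_2 − 0.7071·q_1 = (-2.5000, -2.5000).
r_{22} = ‖u_2‖ = 3.5355.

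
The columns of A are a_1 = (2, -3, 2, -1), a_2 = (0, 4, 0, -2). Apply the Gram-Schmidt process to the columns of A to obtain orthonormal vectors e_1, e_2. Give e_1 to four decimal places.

e_1 = (0.4714, -0.7071, 0.4714, -0.2357)

a_1 = (2, -3, 2, -1); ‖a_1‖ = 4.2426, so e_1 = (0.4714, -0.7071, 0.4714, -0.2357).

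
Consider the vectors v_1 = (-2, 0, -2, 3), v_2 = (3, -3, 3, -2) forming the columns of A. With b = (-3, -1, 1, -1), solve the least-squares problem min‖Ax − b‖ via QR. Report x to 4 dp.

v_1 = (-2, 0, -2, 3); ‖v_1‖ = 4.1231, so q_1 = (-0.4851, 0.0000, -0.4851, 0.7276).
q_1·v_2 = (-0.4851)·3 + 0.0000·(-3) + (-0.4851)·3 + 0.7276·(-2) = -4.3656.
u_2 = v_2 + 4.3656·q_1 = (0.8824, -3.0000, 0.8824, 1.1765).
‖u_2‖ = 3.4556, so q_2 = (0.2553, -0.8682, 0.2553, 0.3405).
Qᵀb = (0.2425, 0.0170).
Back-substitute: x_2 = 0.0170/3.4556 = 0.0049.
x_1 = (0.2425 + 4.3656·0.0049)/4.1231 = 0.0640.

x = (0.0640, 0.0049)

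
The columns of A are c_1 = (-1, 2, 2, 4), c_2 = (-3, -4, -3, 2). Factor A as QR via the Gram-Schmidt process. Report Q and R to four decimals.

Q = [[-0.2000, -0.5085], [0.4000, -0.6129], [0.4000, -0.4499], [0.8000, 0.4042]], R = [[5.0000, -0.6000], [0.0000, 6.1351]]

q_1 = c_1/‖c_1‖ = (-1, 2, 2, 4)/5.0000 = (-0.2000, 0.4000, 0.4000, 0.8000).
r_{12} = q_1·c_2 = -0.6000.
u_2 = c_2 + 0.6000·q_1 = (-3.1200, -3.7600, -2.7600, 2.4800).
‖u_2‖ = 6.1351, so q_2 = (-0.5085, -0.6129, -0.4499, 0.4042).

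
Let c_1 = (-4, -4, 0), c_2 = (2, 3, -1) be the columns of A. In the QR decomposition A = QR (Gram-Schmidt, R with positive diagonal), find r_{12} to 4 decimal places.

c_1 = (-4, -4, 0); ‖c_1‖ = 5.6569, so e_1 = (-0.7071, -0.7071, 0.0000).
r_{12} = e_1·c_2 = -3.5355.

r_{12} = -3.5355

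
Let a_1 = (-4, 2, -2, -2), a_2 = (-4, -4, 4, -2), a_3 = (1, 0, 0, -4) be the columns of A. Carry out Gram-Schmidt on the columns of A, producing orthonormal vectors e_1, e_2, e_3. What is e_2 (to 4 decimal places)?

e_2 = (-0.4781, -0.5976, 0.5976, -0.2390)

e_1 = a_1/‖a_1‖ = (-4, 2, -2, -2)/5.2915 = (-0.7559, 0.3780, -0.3780, -0.3780).
r_{12} = e_1·a_2 = 0.7559.
u_2 = a_2 − 0.7559·e_1 = (-3.4286, -4.2857, 4.2857, -1.7143).
‖u_2‖ = 7.1714, so e_2 = (-0.4781, -0.5976, 0.5976, -0.2390).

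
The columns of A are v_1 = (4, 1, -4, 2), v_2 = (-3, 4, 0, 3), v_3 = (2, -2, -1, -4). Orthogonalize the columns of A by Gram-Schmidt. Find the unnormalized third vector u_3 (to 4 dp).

u_3 = (-0.3429, 1.0431, -0.9490, -1.7337)

v_1 = (4, 1, -4, 2); ‖v_1‖ = 6.0828, so q_1 = (0.6576, 0.1644, -0.6576, 0.3288).
q_1·v_2 = 0.6576·(-3) + 0.1644·4 + (-0.6576)·0 + 0.3288·3 = -0.3288.
u_2 = v_2 + 0.3288·q_1 = (-2.7838, 4.0541, -0.2162, 3.1081).
‖u_2‖ = 5.8217, so q_2 = (-0.4782, 0.6964, -0.0371, 0.5339).
q_1·v_3 = 0.6576·2 + 0.1644·(-2) + (-0.6576)·(-1) + 0.3288·(-4) = 0.3288; q_2·v_3 = (-0.4782)·2 + 0.6964·(-2) + (-0.0371)·(-1) + 0.5339·(-4) = -4.4475.
u_3 = v_3 − 0.3288·q_1 + 4.4475·q_2 = (-0.3429, 1.0431, -0.9490, -1.7337).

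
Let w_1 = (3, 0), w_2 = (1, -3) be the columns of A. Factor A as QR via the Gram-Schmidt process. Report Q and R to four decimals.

w_1 = (3, 0); ‖w_1‖ = 3.0000, so e_1 = (1.0000, 0.0000).
e_1·w_2 = 1.0000·1 + 0.0000·(-3) = 1.0000.
u_2 = w_2 − 1.0000·e_1 = (0.0000, -3.0000).
‖u_2‖ = 3.0000, so e_2 = (0.0000, -1.0000).

Q = [[1.0000, 0.0000], [0.0000, -1.0000]], R = [[3.0000, 1.0000], [0.0000, 3.0000]]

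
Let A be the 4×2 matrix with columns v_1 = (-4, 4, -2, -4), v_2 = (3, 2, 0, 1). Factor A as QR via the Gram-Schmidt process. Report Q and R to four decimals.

e_1 = v_1/‖v_1‖ = (-4, 4, -2, -4)/7.2111 = (-0.5547, 0.5547, -0.2774, -0.5547).
r_{12} = e_1·v_2 = -1.1094.
u_2 = v_2 + 1.1094·e_1 = (2.3846, 2.6154, -0.3077, 0.3846).
‖u_2‖ = 3.5734, so e_2 = (0.6673, 0.7319, -0.0861, 0.1076).

Q = [[-0.5547, 0.6673], [0.5547, 0.7319], [-0.2774, -0.0861], [-0.5547, 0.1076]], R = [[7.2111, -1.1094], [0.0000, 3.5734]]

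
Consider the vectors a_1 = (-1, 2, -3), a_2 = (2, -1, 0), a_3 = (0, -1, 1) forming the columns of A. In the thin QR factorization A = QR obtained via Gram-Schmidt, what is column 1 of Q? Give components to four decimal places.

a_1 = (-1, 2, -3); ‖a_1‖ = 3.7417, so e_1 = (-0.2673, 0.5345, -0.8018).

e_1 = (-0.2673, 0.5345, -0.8018)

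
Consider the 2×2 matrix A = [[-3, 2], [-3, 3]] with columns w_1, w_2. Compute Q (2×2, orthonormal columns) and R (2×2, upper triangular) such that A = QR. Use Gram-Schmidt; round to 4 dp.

Q = [[-0.7071, -0.7071], [-0.7071, 0.7071]], R = [[4.2426, -3.5355], [0.0000, 0.7071]]

w_1 = (-3, -3); ‖w_1‖ = 4.2426, so q_1 = (-0.7071, -0.7071).
q_1·w_2 = (-0.7071)·2 + (-0.7071)·3 = -3.5355.
u_2 = w_2 + 3.5355·q_1 = (-0.5000, 0.5000).
‖u_2‖ = 0.7071, so q_2 = (-0.7071, 0.7071).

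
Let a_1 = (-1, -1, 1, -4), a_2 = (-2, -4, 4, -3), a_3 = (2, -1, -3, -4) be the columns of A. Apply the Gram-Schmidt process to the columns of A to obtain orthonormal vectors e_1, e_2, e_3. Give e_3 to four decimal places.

e_3 = (0.5741, -0.6753, -0.4545, -0.0883)

a_1 = (-1, -1, 1, -4); ‖a_1‖ = 4.3589, so e_1 = (-0.2294, -0.2294, 0.2294, -0.9177).
e_1·a_2 = (-0.2294)·(-2) + (-0.2294)·(-4) + 0.2294·4 + (-0.9177)·(-3) = 5.0471.
u_2 = a_2 − 5.0471·e_1 = (-0.8421, -2.8421, 2.8421, 1.6316).
‖u_2‖ = 4.4189, so e_2 = (-0.1906, -0.6432, 0.6432, 0.3692).
e_1·a_3 = (-0.2294)·2 + (-0.2294)·(-1) + 0.2294·(-3) + (-0.9177)·(-4) = 2.7530; e_2·a_3 = (-0.1906)·2 + (-0.6432)·(-1) + 0.6432·(-3) + 0.3692·(-4) = -3.1444.
u_3 = a_3 − 2.7530·e_1 + 3.1444·e_2 = (2.0323, -2.3908, -1.6092, -0.3127).
‖u_3‖ = 3.5403, so e_3 = (0.5741, -0.6753, -0.4545, -0.0883).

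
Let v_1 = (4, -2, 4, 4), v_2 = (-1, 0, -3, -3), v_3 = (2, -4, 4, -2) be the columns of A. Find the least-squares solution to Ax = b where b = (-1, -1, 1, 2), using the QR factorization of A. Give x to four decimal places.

q_1 = v_1/‖v_1‖ = (4, -2, 4, 4)/7.2111 = (0.5547, -0.2774, 0.5547, 0.5547).
r_{12} = q_1·v_2 = -3.8829.
u_2 = v_2 + 3.8829·q_1 = (1.1538, -1.0769, -0.8462, -0.8462).
‖u_2‖ = 1.9807, so q_2 = (0.5826, -0.5437, -0.4272, -0.4272).
r_{13} = q_1·v_3 = 3.3282; r_{23} = q_2·v_3 = 2.4856.
u_3 = v_3 − 3.3282·q_1 − 2.4856·q_2 = (-1.2941, -1.7255, 3.2157, -2.7843).
‖u_3‖ = 4.7692, so q_3 = (-0.2714, -0.3618, 0.6743, -0.5838).
Qᵀb = (1.3868, -1.3205, 0.1398).
Back-substitute: x_3 = 0.1398/4.7692 = 0.0293.
x_2 = (-1.3205 − 2.4856·0.0293)/1.9807 = -0.7034.
x_1 = (1.3868 + 3.8829·(-0.7034) − 3.3282·0.0293)/7.2111 = -0.2000.

x = (-0.2000, -0.7034, 0.0293)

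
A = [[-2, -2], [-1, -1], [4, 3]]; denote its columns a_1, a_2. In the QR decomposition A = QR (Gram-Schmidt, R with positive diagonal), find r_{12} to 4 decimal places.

a_1 = (-2, -1, 4); ‖a_1‖ = 4.5826, so q_1 = (-0.4364, -0.2182, 0.8729).
r_{12} = q_1·a_2 = 3.7097.

r_{12} = 3.7097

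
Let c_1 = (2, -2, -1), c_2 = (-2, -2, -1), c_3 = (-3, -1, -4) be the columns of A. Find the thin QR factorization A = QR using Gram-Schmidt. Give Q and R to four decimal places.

Q = [[0.6667, -0.7454, 0.0000], [-0.6667, -0.5963, 0.4472], [-0.3333, -0.2981, -0.8944]], R = [[3.0000, 0.3333, 0.0000], [0.0000, 2.9814, 4.0249], [0.0000, 0.0000, 3.1305]]

c_1 = (2, -2, -1); ‖c_1‖ = 3.0000, so e_1 = (0.6667, -0.6667, -0.3333).
e_1·c_2 = 0.6667·(-2) + (-0.6667)·(-2) + (-0.3333)·(-1) = 0.3333.
u_2 = c_2 − 0.3333·e_1 = (-2.2222, -1.7778, -0.8889).
‖u_2‖ = 2.9814, so e_2 = (-0.7454, -0.5963, -0.2981).
e_1·c_3 = 0.6667·(-3) + (-0.6667)·(-1) + (-0.3333)·(-4) = 0.0000; e_2·c_3 = (-0.7454)·(-3) + (-0.5963)·(-1) + (-0.2981)·(-4) = 4.0249.
u_3 = c_3 + 0.0000·e_1 − 4.0249·e_2 = (0.0000, 1.4000, -2.8000).
‖u_3‖ = 3.1305, so e_3 = (0.0000, 0.4472, -0.8944).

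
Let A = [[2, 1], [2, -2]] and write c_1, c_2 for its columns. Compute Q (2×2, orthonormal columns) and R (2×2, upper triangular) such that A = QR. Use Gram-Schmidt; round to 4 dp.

c_1 = (2, 2); ‖c_1‖ = 2.8284, so e_1 = (0.7071, 0.7071).
e_1·c_2 = 0.7071·1 + 0.7071·(-2) = -0.7071.
u_2 = c_2 + 0.7071·e_1 = (1.5000, -1.5000).
‖u_2‖ = 2.1213, so e_2 = (0.7071, -0.7071).

Q = [[0.7071, 0.7071], [0.7071, -0.7071]], R = [[2.8284, -0.7071], [0.0000, 2.1213]]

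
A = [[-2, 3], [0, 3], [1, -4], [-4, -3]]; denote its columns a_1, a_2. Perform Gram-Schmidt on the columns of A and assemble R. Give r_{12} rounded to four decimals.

r_{12} = 0.4364

a_1 = (-2, 0, 1, -4); ‖a_1‖ = 4.5826, so e_1 = (-0.4364, 0.0000, 0.2182, -0.8729).
r_{12} = e_1·a_2 = 0.4364.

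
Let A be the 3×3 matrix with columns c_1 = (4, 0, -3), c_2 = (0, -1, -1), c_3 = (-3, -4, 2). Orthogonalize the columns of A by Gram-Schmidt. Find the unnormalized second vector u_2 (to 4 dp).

c_1 = (4, 0, -3); ‖c_1‖ = 5.0000, so q_1 = (0.8000, 0.0000, -0.6000).
q_1·c_2 = 0.8000·0 + 0.0000·(-1) + (-0.6000)·(-1) = 0.6000.
u_2 = c_2 − 0.6000·q_1 = (-0.4800, -1.0000, -0.6400).

u_2 = (-0.4800, -1.0000, -0.6400)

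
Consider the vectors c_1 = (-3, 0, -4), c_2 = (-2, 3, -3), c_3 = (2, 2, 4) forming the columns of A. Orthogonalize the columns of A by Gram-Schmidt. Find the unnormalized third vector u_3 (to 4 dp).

u_3 = (-0.7434, 0.0619, 0.5575)

q_1 = c_1/‖c_1‖ = (-3, 0, -4)/5.0000 = (-0.6000, 0.0000, -0.8000).
r_{12} = q_1·c_2 = 3.6000.
u_2 = c_2 − 3.6000·q_1 = (0.1600, 3.0000, -0.1200).
‖u_2‖ = 3.0067, so q_2 = (0.0532, 0.9978, -0.0399).
r_{13} = q_1·c_3 = -4.4000; r_{23} = q_2·c_3 = 1.9424.
u_3 = c_3 + 4.4000·q_1 − 1.9424·q_2 = (-0.7434, 0.0619, 0.5575).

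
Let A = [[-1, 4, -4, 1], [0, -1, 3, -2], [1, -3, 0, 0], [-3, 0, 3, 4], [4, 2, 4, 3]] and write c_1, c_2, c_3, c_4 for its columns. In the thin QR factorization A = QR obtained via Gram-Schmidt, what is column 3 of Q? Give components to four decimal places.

e_3 = (-0.3203, 0.4082, -0.2437, 0.6646, 0.4793)

c_1 = (-1, 0, 1, -3, 4); ‖c_1‖ = 5.1962, so e_1 = (-0.1925, 0.0000, 0.1925, -0.5774, 0.7698).
e_1·c_2 = (-0.1925)·4 + 0.0000·(-1) + 0.1925·(-3) + (-0.5774)·0 + 0.7698·2 = 0.1925.
u_2 = c_2 − 0.1925·e_1 = (4.0370, -1.0000, -3.0370, 0.1111, 1.8519).
‖u_2‖ = 5.4738, so e_2 = (0.7375, -0.1827, -0.5548, 0.0203, 0.3383).
e_1·c_3 = (-0.1925)·(-4) + 0.0000·3 + 0.1925·0 + (-0.5774)·3 + 0.7698·4 = 2.1170; e_2·c_3 = 0.7375·(-4) + (-0.1827)·3 + (-0.5548)·0 + 0.0203·3 + 0.3383·4 = -2.0840.
u_3 = c_3 − 2.1170·e_1 + 2.0840·e_2 = (-2.0556, 2.6193, -1.5637, 4.2645, 3.0754).
‖u_3‖ = 6.4168, so e_3 = (-0.3203, 0.4082, -0.2437, 0.6646, 0.4793).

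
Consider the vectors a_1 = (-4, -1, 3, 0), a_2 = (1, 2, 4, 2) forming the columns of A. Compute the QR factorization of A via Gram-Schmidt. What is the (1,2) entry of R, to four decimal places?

r_{12} = 1.1767

a_1 = (-4, -1, 3, 0); ‖a_1‖ = 5.0990, so q_1 = (-0.7845, -0.1961, 0.5883, 0.0000).
r_{12} = q_1·a_2 = 1.1767.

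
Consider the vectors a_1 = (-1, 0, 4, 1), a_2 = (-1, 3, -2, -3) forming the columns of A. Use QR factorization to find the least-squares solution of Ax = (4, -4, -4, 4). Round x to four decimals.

e_1 = a_1/‖a_1‖ = (-1, 0, 4, 1)/4.2426 = (-0.2357, 0.0000, 0.9428, 0.2357).
r_{12} = e_1·a_2 = -2.3570.
u_2 = a_2 + 2.3570·e_1 = (-1.5556, 3.0000, 0.2222, -2.4444).
‖u_2‖ = 4.1767, so e_2 = (-0.3724, 0.7183, 0.0532, -0.5853).
Qᵀb = (-3.7712, -6.9168).
Back-substitute: x_2 = -6.9168/4.1767 = -1.6561.
x_1 = (-3.7712 + 2.3570·(-1.6561))/4.2426 = -1.8089.

x = (-1.8089, -1.6561)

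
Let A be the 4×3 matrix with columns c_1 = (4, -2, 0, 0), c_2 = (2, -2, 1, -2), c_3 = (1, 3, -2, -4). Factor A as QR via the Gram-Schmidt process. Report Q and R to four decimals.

c_1 = (4, -2, 0, 0); ‖c_1‖ = 4.4721, so q_1 = (0.8944, -0.4472, 0.0000, 0.0000).
q_1·c_2 = 0.8944·2 + (-0.4472)·(-2) + 0.0000·1 + 0.0000·(-2) = 2.6833.
u_2 = c_2 − 2.6833·q_1 = (-0.4000, -0.8000, 1.0000, -2.0000).
‖u_2‖ = 2.4083, so q_2 = (-0.1661, -0.3322, 0.4152, -0.8305).
q_1·c_3 = 0.8944·1 + (-0.4472)·3 + 0.0000·(-2) + 0.0000·(-4) = -0.4472; q_2·c_3 = (-0.1661)·1 + (-0.3322)·3 + 0.4152·(-2) + (-0.8305)·(-4) = 1.3287.
u_3 = c_3 + 0.4472·q_1 − 1.3287·q_2 = (1.6207, 3.2414, -2.5517, -2.8966).
‖u_3‖ = 5.2948, so q_3 = (0.3061, 0.6122, -0.4819, -0.5471).

Q = [[0.8944, -0.1661, 0.3061], [-0.4472, -0.3322, 0.6122], [0.0000, 0.4152, -0.4819], [0.0000, -0.8305, -0.5471]], R = [[4.4721, 2.6833, -0.4472], [0.0000, 2.4083, 1.3287], [0.0000, 0.0000, 5.2948]]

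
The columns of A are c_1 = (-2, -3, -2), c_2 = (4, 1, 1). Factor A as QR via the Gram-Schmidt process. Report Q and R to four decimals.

c_1 = (-2, -3, -2); ‖c_1‖ = 4.1231, so e_1 = (-0.4851, -0.7276, -0.4851).
e_1·c_2 = (-0.4851)·4 + (-0.7276)·1 + (-0.4851)·1 = -3.1530.
u_2 = c_2 + 3.1530·e_1 = (2.4706, -1.2941, -0.5294).
‖u_2‖ = 2.8388, so e_2 = (0.8703, -0.4559, -0.1865).

Q = [[-0.4851, 0.8703], [-0.7276, -0.4559], [-0.4851, -0.1865]], R = [[4.1231, -3.1530], [0.0000, 2.8388]]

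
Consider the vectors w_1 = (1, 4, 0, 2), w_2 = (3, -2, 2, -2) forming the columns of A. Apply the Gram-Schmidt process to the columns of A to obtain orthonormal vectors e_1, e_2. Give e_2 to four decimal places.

e_2 = (0.8281, -0.0690, 0.4830, -0.2760)

w_1 = (1, 4, 0, 2); ‖w_1‖ = 4.5826, so e_1 = (0.2182, 0.8729, 0.0000, 0.4364).
e_1·w_2 = 0.2182·3 + 0.8729·(-2) + 0.0000·2 + 0.4364·(-2) = -1.9640.
u_2 = w_2 + 1.9640·e_1 = (3.4286, -0.2857, 2.0000, -1.1429).
‖u_2‖ = 4.1404, so e_2 = (0.8281, -0.0690, 0.4830, -0.2760).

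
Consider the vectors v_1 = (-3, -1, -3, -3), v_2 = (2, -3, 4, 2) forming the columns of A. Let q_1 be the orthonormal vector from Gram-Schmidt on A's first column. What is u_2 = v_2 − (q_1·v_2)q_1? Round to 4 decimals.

v_1 = (-3, -1, -3, -3); ‖v_1‖ = 5.2915, so q_1 = (-0.5669, -0.1890, -0.5669, -0.5669).
q_1·v_2 = (-0.5669)·2 + (-0.1890)·(-3) + (-0.5669)·4 + (-0.5669)·2 = -3.9686.
u_2 = v_2 + 3.9686·q_1 = (-0.2500, -3.7500, 1.7500, -0.2500).

u_2 = (-0.2500, -3.7500, 1.7500, -0.2500)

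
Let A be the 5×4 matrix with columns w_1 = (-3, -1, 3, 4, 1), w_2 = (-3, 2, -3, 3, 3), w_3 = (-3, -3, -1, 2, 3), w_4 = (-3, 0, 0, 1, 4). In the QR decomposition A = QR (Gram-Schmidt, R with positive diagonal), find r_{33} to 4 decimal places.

w_1 = (-3, -1, 3, 4, 1); ‖w_1‖ = 6.0000, so q_1 = (-0.5000, -0.1667, 0.5000, 0.6667, 0.1667).
q_1·w_2 = (-0.5000)·(-3) + (-0.1667)·2 + 0.5000·(-3) + 0.6667·3 + 0.1667·3 = 2.1667.
u_2 = w_2 − 2.1667·q_1 = (-1.9167, 2.3611, -4.0833, 1.5556, 2.6389).
‖u_2‖ = 5.9418, so q_2 = (-0.3226, 0.3974, -0.6872, 0.2618, 0.4441).
q_1·w_3 = (-0.5000)·(-3) + (-0.1667)·(-3) + 0.5000·(-1) + 0.6667·2 + 0.1667·3 = 3.3333; q_2·w_3 = (-0.3226)·(-3) + 0.3974·(-3) + (-0.6872)·(-1) + 0.2618·2 + 0.4441·3 = 2.3188.
u_3 = w_3 − 3.3333·q_1 − 2.3188·q_2 = (-0.5854, -3.3659, -1.0732, -0.8293, 1.4146).
r_{33} = ‖u_3‖ = 3.9386.

r_{33} = 3.9386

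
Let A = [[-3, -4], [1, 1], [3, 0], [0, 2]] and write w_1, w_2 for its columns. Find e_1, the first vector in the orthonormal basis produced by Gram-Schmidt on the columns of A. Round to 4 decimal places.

e_1 = w_1/‖w_1‖ = (-3, 1, 3, 0)/4.3589 = (-0.6882, 0.2294, 0.6882, 0.0000).

e_1 = (-0.6882, 0.2294, 0.6882, 0.0000)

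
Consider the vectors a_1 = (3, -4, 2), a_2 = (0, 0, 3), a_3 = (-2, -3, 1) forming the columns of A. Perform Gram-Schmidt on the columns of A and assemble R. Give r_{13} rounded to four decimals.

r_{13} = 1.4856

a_1 = (3, -4, 2); ‖a_1‖ = 5.3852, so q_1 = (0.5571, -0.7428, 0.3714).
r_{13} = q_1·a_3 = 1.4856.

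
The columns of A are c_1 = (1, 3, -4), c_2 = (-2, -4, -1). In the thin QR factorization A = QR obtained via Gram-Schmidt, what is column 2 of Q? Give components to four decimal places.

c_1 = (1, 3, -4); ‖c_1‖ = 5.0990, so e_1 = (0.1961, 0.5883, -0.7845).
e_1·c_2 = 0.1961·(-2) + 0.5883·(-4) + (-0.7845)·(-1) = -1.9612.
u_2 = c_2 + 1.9612·e_1 = (-1.6154, -2.8462, -2.5385).
‖u_2‖ = 4.1417, so e_2 = (-0.3900, -0.6872, -0.6129).

e_2 = (-0.3900, -0.6872, -0.6129)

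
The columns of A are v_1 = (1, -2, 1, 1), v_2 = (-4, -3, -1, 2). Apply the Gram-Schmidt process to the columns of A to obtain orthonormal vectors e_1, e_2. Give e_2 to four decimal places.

v_1 = (1, -2, 1, 1); ‖v_1‖ = 2.6458, so e_1 = (0.3780, -0.7559, 0.3780, 0.3780).
e_1·v_2 = 0.3780·(-4) + (-0.7559)·(-3) + 0.3780·(-1) + 0.3780·2 = 1.1339.
u_2 = v_2 − 1.1339·e_1 = (-4.4286, -2.1429, -1.4286, 1.5714).
‖u_2‖ = 5.3586, so e_2 = (-0.8264, -0.3999, -0.2666, 0.2933).

e_2 = (-0.8264, -0.3999, -0.2666, 0.2933)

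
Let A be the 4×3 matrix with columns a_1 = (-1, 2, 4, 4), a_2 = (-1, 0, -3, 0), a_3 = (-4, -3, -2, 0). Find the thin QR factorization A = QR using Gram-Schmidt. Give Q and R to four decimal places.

a_1 = (-1, 2, 4, 4); ‖a_1‖ = 6.0828, so q_1 = (-0.1644, 0.3288, 0.6576, 0.6576).
q_1·a_2 = (-0.1644)·(-1) + 0.3288·0 + 0.6576·(-3) + 0.6576·0 = -1.8084.
u_2 = a_2 + 1.8084·q_1 = (-1.2973, 0.5946, -1.8108, 1.1892).
‖u_2‖ = 2.5942, so q_2 = (-0.5001, 0.2292, -0.6980, 0.4584).
q_1·a_3 = (-0.1644)·(-4) + 0.3288·(-3) + 0.6576·(-2) + 0.6576·0 = -1.6440; q_2·a_3 = (-0.5001)·(-4) + 0.2292·(-3) + (-0.6980)·(-2) + 0.4584·0 = 2.7088.
u_3 = a_3 + 1.6440·q_1 − 2.7088·q_2 = (-2.9157, -3.0803, 0.9719, -0.1606).
‖u_3‖ = 4.3543, so q_3 = (-0.6696, -0.7074, 0.2232, -0.0369).

Q = [[-0.1644, -0.5001, -0.6696], [0.3288, 0.2292, -0.7074], [0.6576, -0.6980, 0.2232], [0.6576, 0.4584, -0.0369]], R = [[6.0828, -1.8084, -1.6440], [0.0000, 2.5942, 2.7088], [0.0000, 0.0000, 4.3543]]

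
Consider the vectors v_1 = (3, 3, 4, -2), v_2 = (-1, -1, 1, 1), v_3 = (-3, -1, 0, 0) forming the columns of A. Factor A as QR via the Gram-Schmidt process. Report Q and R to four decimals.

Q = [[0.4867, -0.3617, -0.7537], [0.4867, -0.3617, 0.2319], [0.6489, 0.7512, 0.0870], [-0.3244, 0.4173, -0.6088]], R = [[6.1644, -0.6489, -1.9467], [0.0000, 1.8918, 1.4467], [0.0000, 0.0000, 2.0292]]

v_1 = (3, 3, 4, -2); ‖v_1‖ = 6.1644, so e_1 = (0.4867, 0.4867, 0.6489, -0.3244).
e_1·v_2 = 0.4867·(-1) + 0.4867·(-1) + 0.6489·1 + (-0.3244)·1 = -0.6489.
u_2 = v_2 + 0.6489·e_1 = (-0.6842, -0.6842, 1.4211, 0.7895).
‖u_2‖ = 1.8918, so e_2 = (-0.3617, -0.3617, 0.7512, 0.4173).
e_1·v_3 = 0.4867·(-3) + 0.4867·(-1) + 0.6489·0 + (-0.3244)·0 = -1.9467; e_2·v_3 = (-0.3617)·(-3) + (-0.3617)·(-1) + 0.7512·0 + 0.4173·0 = 1.4467.
u_3 = v_3 + 1.9467·e_1 − 1.4467·e_2 = (-1.5294, 0.4706, 0.1765, -1.2353).
‖u_3‖ = 2.0292, so e_3 = (-0.7537, 0.2319, 0.0870, -0.6088).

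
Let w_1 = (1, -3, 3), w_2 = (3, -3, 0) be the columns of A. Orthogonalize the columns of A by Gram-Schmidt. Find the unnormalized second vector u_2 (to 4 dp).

u_2 = (2.3684, -1.1053, -1.8947)

w_1 = (1, -3, 3); ‖w_1‖ = 4.3589, so q_1 = (0.2294, -0.6882, 0.6882).
q_1·w_2 = 0.2294·3 + (-0.6882)·(-3) + 0.6882·0 = 2.7530.
u_2 = w_2 − 2.7530·q_1 = (2.3684, -1.1053, -1.8947).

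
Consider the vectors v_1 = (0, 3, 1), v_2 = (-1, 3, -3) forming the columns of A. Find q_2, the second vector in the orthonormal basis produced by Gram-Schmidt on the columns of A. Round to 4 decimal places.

v_1 = (0, 3, 1); ‖v_1‖ = 3.1623, so q_1 = (0.0000, 0.9487, 0.3162).
q_1·v_2 = 0.0000·(-1) + 0.9487·3 + 0.3162·(-3) = 1.8974.
u_2 = v_2 − 1.8974·q_1 = (-1.0000, 1.2000, -3.6000).
‖u_2‖ = 3.9243, so q_2 = (-0.2548, 0.3058, -0.9174).

q_2 = (-0.2548, 0.3058, -0.9174)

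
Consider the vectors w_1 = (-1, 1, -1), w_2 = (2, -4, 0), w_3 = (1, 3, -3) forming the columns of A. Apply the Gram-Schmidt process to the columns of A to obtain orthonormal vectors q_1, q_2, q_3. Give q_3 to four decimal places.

q_3 = (0.8165, 0.4082, -0.4082)

w_1 = (-1, 1, -1); ‖w_1‖ = 1.7321, so q_1 = (-0.5774, 0.5774, -0.5774).
q_1·w_2 = (-0.5774)·2 + 0.5774·(-4) + (-0.5774)·0 = -3.4641.
u_2 = w_2 + 3.4641·q_1 = (0.0000, -2.0000, -2.0000).
‖u_2‖ = 2.8284, so q_2 = (0.0000, -0.7071, -0.7071).
q_1·w_3 = (-0.5774)·1 + 0.5774·3 + (-0.5774)·(-3) = 2.8868; q_2·w_3 = (0.0000)·1 + (-0.7071)·3 + (-0.7071)·(-3) = 0.0000.
u_3 = w_3 − 2.8868·q_1 − 0.0000·q_2 = (2.6667, 1.3333, -1.3333).
‖u_3‖ = 3.2660, so q_3 = (0.8165, 0.4082, -0.4082).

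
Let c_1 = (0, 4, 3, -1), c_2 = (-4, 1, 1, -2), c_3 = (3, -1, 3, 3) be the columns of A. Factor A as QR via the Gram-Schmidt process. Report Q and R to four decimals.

Q = [[0.0000, -0.9205, -0.1480], [0.7845, -0.0885, -0.4554], [0.5883, -0.0089, 0.7560], [-0.1961, -0.3806, 0.4464]], R = [[5.0990, 1.7650, 0.3922], [0.0000, 4.3456, -3.8412], [0.0000, 0.0000, 3.6182]]

c_1 = (0, 4, 3, -1); ‖c_1‖ = 5.0990, so e_1 = (0.0000, 0.7845, 0.5883, -0.1961).
e_1·c_2 = 0.0000·(-4) + 0.7845·1 + 0.5883·1 + (-0.1961)·(-2) = 1.7650.
u_2 = c_2 − 1.7650·e_1 = (-4.0000, -0.3846, -0.0385, -1.6538).
‖u_2‖ = 4.3456, so e_2 = (-0.9205, -0.0885, -0.0089, -0.3806).
e_1·c_3 = 0.0000·3 + 0.7845·(-1) + 0.5883·3 + (-0.1961)·3 = 0.3922; e_2·c_3 = (-0.9205)·3 + (-0.0885)·(-1) + (-0.0089)·3 + (-0.3806)·3 = -3.8412.
u_3 = c_3 − 0.3922·e_1 + 3.8412·e_2 = (-0.5356, -1.6477, 2.7352, 1.6151).
‖u_3‖ = 3.6182, so e_3 = (-0.1480, -0.4554, 0.7560, 0.4464).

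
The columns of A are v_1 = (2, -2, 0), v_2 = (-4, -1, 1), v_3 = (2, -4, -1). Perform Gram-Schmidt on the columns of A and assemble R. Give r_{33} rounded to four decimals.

q_1 = v_1/‖v_1‖ = (2, -2, 0)/2.8284 = (0.7071, -0.7071, 0.0000).
r_{12} = q_1·v_2 = -2.1213.
u_2 = v_2 + 2.1213·q_1 = (-2.5000, -2.5000, 1.0000).
‖u_2‖ = 3.6742, so q_2 = (-0.6804, -0.6804, 0.2722).
r_{13} = q_1·v_3 = 4.2426; r_{23} = q_2·v_3 = 1.0887.
u_3 = v_3 − 4.2426·q_1 − 1.0887·q_2 = (-0.2593, -0.2593, -1.2963).
r_{33} = ‖u_3‖ = 1.3472.

r_{33} = 1.3472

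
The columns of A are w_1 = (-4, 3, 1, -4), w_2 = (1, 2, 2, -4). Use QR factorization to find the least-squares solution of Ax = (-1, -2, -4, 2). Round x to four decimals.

x = (0.1077, -0.9262)

q_1 = w_1/‖w_1‖ = (-4, 3, 1, -4)/6.4807 = (-0.6172, 0.4629, 0.1543, -0.6172).
r_{12} = q_1·w_2 = 3.0861.
u_2 = w_2 − 3.0861·q_1 = (2.9048, 0.5714, 1.5238, -2.0952).
‖u_2‖ = 3.9340, so q_2 = (0.7384, 0.1453, 0.3873, -0.5326).
Qᵀb = (-2.1602, -3.6435).
Back-substitute: x_2 = -3.6435/3.9340 = -0.9262.
x_1 = (-2.1602 − 3.0861·(-0.9262))/6.4807 = 0.1077.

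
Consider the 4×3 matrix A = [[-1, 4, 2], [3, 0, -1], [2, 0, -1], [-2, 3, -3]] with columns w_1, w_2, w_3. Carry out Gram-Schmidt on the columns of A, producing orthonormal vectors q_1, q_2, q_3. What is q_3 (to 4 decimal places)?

q_1 = w_1/‖w_1‖ = (-1, 3, 2, -2)/4.2426 = (-0.2357, 0.7071, 0.4714, -0.4714).
r_{12} = q_1·w_2 = -2.3570.
u_2 = w_2 + 2.3570·q_1 = (3.4444, 1.6667, 1.1111, 1.8889).
‖u_2‖ = 4.4096, so q_2 = (0.7811, 0.3780, 0.2520, 0.4284).
r_{13} = q_1·w_3 = -0.2357; r_{23} = q_2·w_3 = -0.3528.
u_3 = w_3 + 0.2357·q_1 + 0.3528·q_2 = (2.2200, -0.7000, -0.8000, -2.9600).
‖u_3‖ = 3.8497, so q_3 = (0.5767, -0.1818, -0.2078, -0.7689).

q_3 = (0.5767, -0.1818, -0.2078, -0.7689)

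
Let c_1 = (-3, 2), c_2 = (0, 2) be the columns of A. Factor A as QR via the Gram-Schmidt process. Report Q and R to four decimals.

Q = [[-0.8321, 0.5547], [0.5547, 0.8321]], R = [[3.6056, 1.1094], [0.0000, 1.6641]]

c_1 = (-3, 2); ‖c_1‖ = 3.6056, so e_1 = (-0.8321, 0.5547).
e_1·c_2 = (-0.8321)·0 + 0.5547·2 = 1.1094.
u_2 = c_2 − 1.1094·e_1 = (0.9231, 1.3846).
‖u_2‖ = 1.6641, so e_2 = (0.5547, 0.8321).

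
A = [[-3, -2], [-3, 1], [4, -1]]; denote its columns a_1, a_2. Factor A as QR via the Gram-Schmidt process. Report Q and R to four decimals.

Q = [[-0.5145, -0.8546], [-0.5145, 0.3731], [0.6860, -0.3611]], R = [[5.8310, -0.1715], [0.0000, 2.4435]]

a_1 = (-3, -3, 4); ‖a_1‖ = 5.8310, so e_1 = (-0.5145, -0.5145, 0.6860).
e_1·a_2 = (-0.5145)·(-2) + (-0.5145)·1 + 0.6860·(-1) = -0.1715.
u_2 = a_2 + 0.1715·e_1 = (-2.0882, 0.9118, -0.8824).
‖u_2‖ = 2.4435, so e_2 = (-0.8546, 0.3731, -0.3611).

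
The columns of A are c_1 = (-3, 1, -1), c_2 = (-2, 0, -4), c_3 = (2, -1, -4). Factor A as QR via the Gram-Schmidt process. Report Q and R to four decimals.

c_1 = (-3, 1, -1); ‖c_1‖ = 3.3166, so e_1 = (-0.9045, 0.3015, -0.3015).
e_1·c_2 = (-0.9045)·(-2) + 0.3015·0 + (-0.3015)·(-4) = 3.0151.
u_2 = c_2 − 3.0151·e_1 = (0.7273, -0.9091, -3.0909).
‖u_2‖ = 3.3029, so e_2 = (0.2202, -0.2752, -0.9358).
e_1·c_3 = (-0.9045)·2 + 0.3015·(-1) + (-0.3015)·(-4) = -0.9045; e_2·c_3 = 0.2202·2 + (-0.2752)·(-1) + (-0.9358)·(-4) = 4.4589.
u_3 = c_3 + 0.9045·e_1 − 4.4589·e_2 = (0.2000, 0.5000, -0.1000).
‖u_3‖ = 0.5477, so e_3 = (0.3651, 0.9129, -0.1826).

Q = [[-0.9045, 0.2202, 0.3651], [0.3015, -0.2752, 0.9129], [-0.3015, -0.9358, -0.1826]], R = [[3.3166, 3.0151, -0.9045], [0.0000, 3.3029, 4.4589], [0.0000, 0.0000, 0.5477]]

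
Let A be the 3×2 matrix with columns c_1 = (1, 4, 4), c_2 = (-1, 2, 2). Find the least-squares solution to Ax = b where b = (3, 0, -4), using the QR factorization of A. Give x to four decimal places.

q_1 = c_1/‖c_1‖ = (1, 4, 4)/5.7446 = (0.1741, 0.6963, 0.6963).
r_{12} = q_1·c_2 = 2.6112.
u_2 = c_2 − 2.6112·q_1 = (-1.4545, 0.1818, 0.1818).
‖u_2‖ = 1.4771, so q_2 = (-0.9847, 0.1231, 0.1231).
Qᵀb = (-2.2630, -3.4466).
Back-substitute: x_2 = -3.4466/1.4771 = -2.3333.
x_1 = (-2.2630 − 2.6112·(-2.3333))/5.7446 = 0.6667.

x = (0.6667, -2.3333)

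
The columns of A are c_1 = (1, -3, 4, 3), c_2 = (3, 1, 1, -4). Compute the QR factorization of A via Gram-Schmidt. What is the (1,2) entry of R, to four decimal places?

e_1 = c_1/‖c_1‖ = (1, -3, 4, 3)/5.9161 = (0.1690, -0.5071, 0.6761, 0.5071).
r_{12} = e_1·c_2 = -1.3522.

r_{12} = -1.3522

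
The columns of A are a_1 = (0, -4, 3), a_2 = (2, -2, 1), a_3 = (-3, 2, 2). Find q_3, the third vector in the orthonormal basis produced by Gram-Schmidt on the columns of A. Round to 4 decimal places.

a_1 = (0, -4, 3); ‖a_1‖ = 5.0000, so q_1 = (0.0000, -0.8000, 0.6000).
q_1·a_2 = 0.0000·2 + (-0.8000)·(-2) + 0.6000·1 = 2.2000.
u_2 = a_2 − 2.2000·q_1 = (2.0000, -0.2400, -0.3200).
‖u_2‖ = 2.0396, so q_2 = (0.9806, -0.1177, -0.1569).
q_1·a_3 = 0.0000·(-3) + (-0.8000)·2 + 0.6000·2 = -0.4000; q_2·a_3 = 0.9806·(-3) + (-0.1177)·2 + (-0.1569)·2 = -3.4909.
u_3 = a_3 + 0.4000·q_1 + 3.4909·q_2 = (0.4231, 1.2692, 1.6923).
‖u_3‖ = 2.1573, so q_3 = (0.1961, 0.5883, 0.7845).

q_3 = (0.1961, 0.5883, 0.7845)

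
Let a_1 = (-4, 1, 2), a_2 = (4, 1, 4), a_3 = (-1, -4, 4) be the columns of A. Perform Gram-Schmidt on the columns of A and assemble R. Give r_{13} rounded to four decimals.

a_1 = (-4, 1, 2); ‖a_1‖ = 4.5826, so q_1 = (-0.8729, 0.2182, 0.4364).
r_{13} = q_1·a_3 = 1.7457.

r_{13} = 1.7457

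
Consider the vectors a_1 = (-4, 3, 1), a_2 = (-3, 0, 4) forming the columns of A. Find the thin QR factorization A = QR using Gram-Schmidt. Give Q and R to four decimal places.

a_1 = (-4, 3, 1); ‖a_1‖ = 5.0990, so q_1 = (-0.7845, 0.5883, 0.1961).
q_1·a_2 = (-0.7845)·(-3) + 0.5883·0 + 0.1961·4 = 3.1379.
u_2 = a_2 − 3.1379·q_1 = (-0.5385, -1.8462, 3.3846).
‖u_2‖ = 3.8928, so q_2 = (-0.1383, -0.4742, 0.8695).

Q = [[-0.7845, -0.1383], [0.5883, -0.4742], [0.1961, 0.8695]], R = [[5.0990, 3.1379], [0.0000, 3.8928]]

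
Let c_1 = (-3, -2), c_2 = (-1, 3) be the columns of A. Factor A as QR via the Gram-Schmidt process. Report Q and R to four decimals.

c_1 = (-3, -2); ‖c_1‖ = 3.6056, so e_1 = (-0.8321, -0.5547).
e_1·c_2 = (-0.8321)·(-1) + (-0.5547)·3 = -0.8321.
u_2 = c_2 + 0.8321·e_1 = (-1.6923, 2.5385).
‖u_2‖ = 3.0509, so e_2 = (-0.5547, 0.8321).

Q = [[-0.8321, -0.5547], [-0.5547, 0.8321]], R = [[3.6056, -0.8321], [0.0000, 3.0509]]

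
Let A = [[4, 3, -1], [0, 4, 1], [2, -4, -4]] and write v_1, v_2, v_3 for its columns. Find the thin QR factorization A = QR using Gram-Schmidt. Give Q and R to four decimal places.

q_1 = v_1/‖v_1‖ = (4, 0, 2)/4.4721 = (0.8944, 0.0000, 0.4472).
r_{12} = q_1·v_2 = 0.8944.
u_2 = v_2 − 0.8944·q_1 = (2.2000, 4.0000, -4.4000).
‖u_2‖ = 6.3403, so q_2 = (0.3470, 0.6309, -0.6940).
r_{13} = q_1·v_3 = -2.6833; r_{23} = q_2·v_3 = 3.0598.
u_3 = v_3 + 2.6833·q_1 − 3.0598·q_2 = (0.3383, -0.9303, -0.6766).
‖u_3‖ = 1.1991, so q_3 = (0.2821, -0.7759, -0.5643).

Q = [[0.8944, 0.3470, 0.2821], [0.0000, 0.6309, -0.7759], [0.4472, -0.6940, -0.5643]], R = [[4.4721, 0.8944, -2.6833], [0.0000, 6.3403, 3.0598], [0.0000, 0.0000, 1.1991]]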